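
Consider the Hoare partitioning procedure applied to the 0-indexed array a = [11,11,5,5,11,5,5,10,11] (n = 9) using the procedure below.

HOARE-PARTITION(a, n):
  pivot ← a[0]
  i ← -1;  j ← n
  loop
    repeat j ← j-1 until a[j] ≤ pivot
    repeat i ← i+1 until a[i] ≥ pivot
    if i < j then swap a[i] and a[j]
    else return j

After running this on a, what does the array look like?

pivot = a[0] = 11; i = -1, j = 9
j→8 (a[8]=11≤11), i→0 (a[0]=11≥11); i<j, swap → [11,11,5,5,11,5,5,10,11]
j→7 (a[7]=10≤11), i→1 (a[1]=11≥11); i<j, swap → [11,10,5,5,11,5,5,11,11]
j→6 (a[6]=5≤11), i→4 (a[4]=11≥11); i<j, swap → [11,10,5,5,5,5,11,11,11]
j→5, i→6; i≥j, return j=5. a = [11,10,5,5,5,5,11,11,11]

[11,10,5,5,5,5,11,11,11]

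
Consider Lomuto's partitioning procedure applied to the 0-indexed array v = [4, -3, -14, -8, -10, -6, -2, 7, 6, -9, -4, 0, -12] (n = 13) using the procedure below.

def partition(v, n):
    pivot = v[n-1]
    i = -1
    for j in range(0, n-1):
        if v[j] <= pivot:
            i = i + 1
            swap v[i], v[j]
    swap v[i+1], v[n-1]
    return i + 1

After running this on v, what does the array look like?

pivot = v[12] = -12; i = -1
j=0: v[0]=4 > -12 → no swap
j=1: v[1]=-3 > -12 → no swap
j=2: v[2]=-14 ≤ -12 → i=0, swap v[0],v[2] → [-14, -3, 4, -8, -10, -6, -2, 7, 6, -9, -4, 0, -12]
j=3: v[3]=-8 > -12 → no swap
j=4: v[4]=-10 > -12 → no swap
j=5: v[5]=-6 > -12 → no swap
j=6: v[6]=-2 > -12 → no swap
j=7: v[7]=7 > -12 → no swap
j=8: v[8]=6 > -12 → no swap
j=9: v[9]=-9 > -12 → no swap
j=10: v[10]=-4 > -12 → no swap
j=11: v[11]=0 > -12 → no swap
final swap v[1],v[12] → [-14, -12, 4, -8, -10, -6, -2, 7, 6, -9, -4, 0, -3]; return 1

[-14, -12, 4, -8, -10, -6, -2, 7, 6, -9, -4, 0, -3]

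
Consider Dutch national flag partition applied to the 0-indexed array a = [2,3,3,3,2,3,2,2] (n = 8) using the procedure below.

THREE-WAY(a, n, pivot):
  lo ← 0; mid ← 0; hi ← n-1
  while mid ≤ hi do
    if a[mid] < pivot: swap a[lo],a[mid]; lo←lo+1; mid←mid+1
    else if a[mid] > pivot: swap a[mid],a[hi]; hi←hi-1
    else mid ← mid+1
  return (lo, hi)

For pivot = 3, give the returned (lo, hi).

(4, 7)

pivot = 3; lo=0, mid=0, hi=7
a[mid]=2<3: swap a[0],a[0]; lo=1,mid=1 → [2,3,3,3,2,3,2,2]
a[mid]=3=3: mid=2
a[mid]=3=3: mid=3
a[mid]=3=3: mid=4
a[mid]=2<3: swap a[1],a[4]; lo=2,mid=5 → [2,2,3,3,3,3,2,2]
a[mid]=3=3: mid=6
a[mid]=2<3: swap a[2],a[6]; lo=3,mid=7 → [2,2,2,3,3,3,3,2]
a[mid]=2<3: swap a[3],a[7]; lo=4,mid=8 → [2,2,2,2,3,3,3,3]
end: lo=4, hi=7; a = [2,2,2,2,3,3,3,3]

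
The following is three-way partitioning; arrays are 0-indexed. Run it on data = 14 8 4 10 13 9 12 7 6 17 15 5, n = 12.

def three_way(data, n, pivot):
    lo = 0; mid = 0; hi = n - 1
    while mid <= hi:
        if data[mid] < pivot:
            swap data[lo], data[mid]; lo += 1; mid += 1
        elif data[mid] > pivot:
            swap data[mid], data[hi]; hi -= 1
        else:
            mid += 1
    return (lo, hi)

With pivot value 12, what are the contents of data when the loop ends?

pivot = 12; lo=0, mid=0, hi=11
data[mid]=14>12: swap data[0],data[11]; hi=10 → 5 8 4 10 13 9 12 7 6 17 15 14
data[mid]=5<12: swap data[0],data[0]; lo=1,mid=1 → 5 8 4 10 13 9 12 7 6 17 15 14
data[mid]=8<12: swap data[1],data[1]; lo=2,mid=2 → 5 8 4 10 13 9 12 7 6 17 15 14
data[mid]=4<12: swap data[2],data[2]; lo=3,mid=3 → 5 8 4 10 13 9 12 7 6 17 15 14
data[mid]=10<12: swap data[3],data[3]; lo=4,mid=4 → 5 8 4 10 13 9 12 7 6 17 15 14
data[mid]=13>12: swap data[4],data[10]; hi=9 → 5 8 4 10 15 9 12 7 6 17 13 14
data[mid]=15>12: swap data[4],data[9]; hi=8 → 5 8 4 10 17 9 12 7 6 15 13 14
data[mid]=17>12: swap data[4],data[8]; hi=7 → 5 8 4 10 6 9 12 7 17 15 13 14
data[mid]=6<12: swap data[4],data[4]; lo=5,mid=5 → 5 8 4 10 6 9 12 7 17 15 13 14
data[mid]=9<12: swap data[5],data[5]; lo=6,mid=6 → 5 8 4 10 6 9 12 7 17 15 13 14
data[mid]=12=12: mid=7
data[mid]=7<12: swap data[6],data[7]; lo=7,mid=8 → 5 8 4 10 6 9 7 12 17 15 13 14
end: lo=7, hi=7; data = 5 8 4 10 6 9 7 12 17 15 13 14

5 8 4 10 6 9 7 12 17 15 13 14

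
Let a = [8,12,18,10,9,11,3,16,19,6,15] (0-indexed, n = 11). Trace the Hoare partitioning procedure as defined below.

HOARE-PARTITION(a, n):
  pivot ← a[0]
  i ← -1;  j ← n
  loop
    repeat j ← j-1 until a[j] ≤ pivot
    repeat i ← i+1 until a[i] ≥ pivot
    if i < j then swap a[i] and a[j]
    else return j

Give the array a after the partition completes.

[6,3,18,10,9,11,12,16,19,8,15]

pivot = a[0] = 8; i = -1, j = 11
j→9 (a[9]=6≤8), i→0 (a[0]=8≥8); i<j, swap → [6,12,18,10,9,11,3,16,19,8,15]
j→6 (a[6]=3≤8), i→1 (a[1]=12≥8); i<j, swap → [6,3,18,10,9,11,12,16,19,8,15]
j→1, i→2; i≥j, return j=1. a = [6,3,18,10,9,11,12,16,19,8,15]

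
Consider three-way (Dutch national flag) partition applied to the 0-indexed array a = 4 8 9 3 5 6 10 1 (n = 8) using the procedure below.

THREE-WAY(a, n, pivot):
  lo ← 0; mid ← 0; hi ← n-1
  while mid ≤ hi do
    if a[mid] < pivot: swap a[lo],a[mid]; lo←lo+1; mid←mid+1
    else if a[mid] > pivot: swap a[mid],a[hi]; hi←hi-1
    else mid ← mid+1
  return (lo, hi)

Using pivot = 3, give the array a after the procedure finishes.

1 3 9 5 6 10 8 4

lo=0 mid=0 hi=7
4>3: swap(0,7), hi=6 ⇒ 1 8 9 3 5 6 10 4
1<3: swap(0,0), lo=1 mid=1 ⇒ 1 8 9 3 5 6 10 4
8>3: swap(1,6), hi=5 ⇒ 1 10 9 3 5 6 8 4
10>3: swap(1,5), hi=4 ⇒ 1 6 9 3 5 10 8 4
6>3: swap(1,4), hi=3 ⇒ 1 5 9 3 6 10 8 4
5>3: swap(1,3), hi=2 ⇒ 1 3 9 5 6 10 8 4
3=3: mid=2
9>3: swap(2,2), hi=1 ⇒ 1 3 9 5 6 10 8 4
done. lo=1 hi=1; a=1 3 9 5 6 10 8 4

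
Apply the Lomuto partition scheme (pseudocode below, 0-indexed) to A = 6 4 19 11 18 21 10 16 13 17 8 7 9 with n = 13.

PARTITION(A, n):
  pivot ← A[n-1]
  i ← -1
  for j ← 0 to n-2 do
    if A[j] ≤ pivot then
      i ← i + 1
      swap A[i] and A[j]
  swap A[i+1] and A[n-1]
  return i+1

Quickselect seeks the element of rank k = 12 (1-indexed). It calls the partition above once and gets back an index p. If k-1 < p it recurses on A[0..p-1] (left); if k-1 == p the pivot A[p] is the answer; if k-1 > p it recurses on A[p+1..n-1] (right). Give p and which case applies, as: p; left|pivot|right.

4; right

pivot=9, i=-1
j=0: 6≤9, i=0, swap(0,0) ⇒ 6 4 19 11 18 21 10 16 13 17 8 7 9
j=1: 4≤9, i=1, swap(1,1) ⇒ 6 4 19 11 18 21 10 16 13 17 8 7 9
j=2: 19>9, skip
j=3: 11>9, skip
j=4: 18>9, skip
j=5: 21>9, skip
j=6: 10>9, skip
j=7: 16>9, skip
j=8: 13>9, skip
j=9: 17>9, skip
j=10: 8≤9, i=2, swap(2,10) ⇒ 6 4 8 11 18 21 10 16 13 17 19 7 9
j=11: 7≤9, i=3, swap(3,11) ⇒ 6 4 8 7 18 21 10 16 13 17 19 11 9
swap(4,12) ⇒ 6 4 8 7 9 21 10 16 13 17 19 11 18; return 4
p = 4; k-1 = 11 > 4 ⇒ right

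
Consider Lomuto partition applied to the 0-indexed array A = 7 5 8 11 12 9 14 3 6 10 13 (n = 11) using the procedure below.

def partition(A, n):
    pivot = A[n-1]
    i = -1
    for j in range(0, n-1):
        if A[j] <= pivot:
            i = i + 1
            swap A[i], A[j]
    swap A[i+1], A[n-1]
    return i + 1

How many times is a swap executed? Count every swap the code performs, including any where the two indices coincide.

10

pivot=13, i=-1
j=0: 7≤13, i=0, swap(0,0) ⇒ 7 5 8 11 12 9 14 3 6 10 13
j=1: 5≤13, i=1, swap(1,1) ⇒ 7 5 8 11 12 9 14 3 6 10 13
j=2: 8≤13, i=2, swap(2,2) ⇒ 7 5 8 11 12 9 14 3 6 10 13
j=3: 11≤13, i=3, swap(3,3) ⇒ 7 5 8 11 12 9 14 3 6 10 13
j=4: 12≤13, i=4, swap(4,4) ⇒ 7 5 8 11 12 9 14 3 6 10 13
j=5: 9≤13, i=5, swap(5,5) ⇒ 7 5 8 11 12 9 14 3 6 10 13
j=6: 14>13, skip
j=7: 3≤13, i=6, swap(6,7) ⇒ 7 5 8 11 12 9 3 14 6 10 13
j=8: 6≤13, i=7, swap(7,8) ⇒ 7 5 8 11 12 9 3 6 14 10 13
j=9: 10≤13, i=8, swap(8,9) ⇒ 7 5 8 11 12 9 3 6 10 14 13
swap(9,10) ⇒ 7 5 8 11 12 9 3 6 10 13 14; return 9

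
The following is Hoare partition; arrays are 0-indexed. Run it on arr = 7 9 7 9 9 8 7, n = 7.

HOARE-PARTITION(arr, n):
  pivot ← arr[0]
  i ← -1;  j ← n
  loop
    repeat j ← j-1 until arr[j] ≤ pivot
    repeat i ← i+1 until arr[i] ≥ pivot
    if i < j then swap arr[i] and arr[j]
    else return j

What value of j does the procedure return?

1

pivot = arr[0] = 7; i = -1, j = 7
j→6 (arr[6]=7≤7), i→0 (arr[0]=7≥7); i<j, swap → 7 9 7 9 9 8 7
j→2 (arr[2]=7≤7), i→1 (arr[1]=9≥7); i<j, swap → 7 7 9 9 9 8 7
j→1, i→2; i≥j, return j=1. arr = 7 7 9 9 9 8 7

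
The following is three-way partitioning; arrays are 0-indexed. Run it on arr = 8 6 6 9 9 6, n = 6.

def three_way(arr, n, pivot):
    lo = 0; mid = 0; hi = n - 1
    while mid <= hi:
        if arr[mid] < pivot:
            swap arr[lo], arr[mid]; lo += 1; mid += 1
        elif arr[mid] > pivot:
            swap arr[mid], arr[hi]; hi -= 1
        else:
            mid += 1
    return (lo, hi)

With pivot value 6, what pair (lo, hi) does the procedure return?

(0, 2)

pivot = 6; lo=0, mid=0, hi=5
arr[mid]=8>6: swap arr[0],arr[5]; hi=4 → 6 6 6 9 9 8
arr[mid]=6=6: mid=1
arr[mid]=6=6: mid=2
arr[mid]=6=6: mid=3
arr[mid]=9>6: swap arr[3],arr[4]; hi=3 → 6 6 6 9 9 8
arr[mid]=9>6: swap arr[3],arr[3]; hi=2 → 6 6 6 9 9 8
end: lo=0, hi=2; arr = 6 6 6 9 9 8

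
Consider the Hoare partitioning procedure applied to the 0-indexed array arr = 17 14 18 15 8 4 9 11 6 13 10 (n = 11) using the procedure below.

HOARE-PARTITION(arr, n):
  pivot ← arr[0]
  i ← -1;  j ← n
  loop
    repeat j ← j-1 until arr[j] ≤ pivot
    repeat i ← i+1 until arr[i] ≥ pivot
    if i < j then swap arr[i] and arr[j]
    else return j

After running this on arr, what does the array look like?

10 14 13 15 8 4 9 11 6 18 17

pivot = arr[0] = 17; i = -1, j = 11
j→10 (arr[10]=10≤17), i→0 (arr[0]=17≥17); i<j, swap → 10 14 18 15 8 4 9 11 6 13 17
j→9 (arr[9]=13≤17), i→2 (arr[2]=18≥17); i<j, swap → 10 14 13 15 8 4 9 11 6 18 17
j→8, i→9; i≥j, return j=8. arr = 10 14 13 15 8 4 9 11 6 18 17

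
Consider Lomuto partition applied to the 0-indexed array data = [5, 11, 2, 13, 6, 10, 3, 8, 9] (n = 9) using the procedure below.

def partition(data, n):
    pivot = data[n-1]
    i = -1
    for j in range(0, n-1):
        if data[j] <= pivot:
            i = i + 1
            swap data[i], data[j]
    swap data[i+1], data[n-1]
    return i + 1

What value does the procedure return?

pivot=9, i=-1
j=0: 5≤9, i=0, swap(0,0) ⇒ [5, 11, 2, 13, 6, 10, 3, 8, 9]
j=1: 11>9, skip
j=2: 2≤9, i=1, swap(1,2) ⇒ [5, 2, 11, 13, 6, 10, 3, 8, 9]
j=3: 13>9, skip
j=4: 6≤9, i=2, swap(2,4) ⇒ [5, 2, 6, 13, 11, 10, 3, 8, 9]
j=5: 10>9, skip
j=6: 3≤9, i=3, swap(3,6) ⇒ [5, 2, 6, 3, 11, 10, 13, 8, 9]
j=7: 8≤9, i=4, swap(4,7) ⇒ [5, 2, 6, 3, 8, 10, 13, 11, 9]
swap(5,8) ⇒ [5, 2, 6, 3, 8, 9, 13, 11, 10]; return 5

5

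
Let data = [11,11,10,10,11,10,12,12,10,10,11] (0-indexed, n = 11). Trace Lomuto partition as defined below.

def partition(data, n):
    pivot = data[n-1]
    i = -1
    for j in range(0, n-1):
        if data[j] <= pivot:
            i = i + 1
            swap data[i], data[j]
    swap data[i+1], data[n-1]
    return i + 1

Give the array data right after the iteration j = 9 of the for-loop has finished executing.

[11,11,10,10,11,10,10,10,12,12,11]

pivot=11, i=-1
j=0: 11≤11, i=0, swap(0,0) ⇒ [11,11,10,10,11,10,12,12,10,10,11]
j=1: 11≤11, i=1, swap(1,1) ⇒ [11,11,10,10,11,10,12,12,10,10,11]
j=2: 10≤11, i=2, swap(2,2) ⇒ [11,11,10,10,11,10,12,12,10,10,11]
j=3: 10≤11, i=3, swap(3,3) ⇒ [11,11,10,10,11,10,12,12,10,10,11]
j=4: 11≤11, i=4, swap(4,4) ⇒ [11,11,10,10,11,10,12,12,10,10,11]
j=5: 10≤11, i=5, swap(5,5) ⇒ [11,11,10,10,11,10,12,12,10,10,11]
j=6: 12>11, skip
j=7: 12>11, skip
j=8: 10≤11, i=6, swap(6,8) ⇒ [11,11,10,10,11,10,10,12,12,10,11]
j=9: 10≤11, i=7, swap(7,9) ⇒ [11,11,10,10,11,10,10,10,12,12,11]
(after j=9) data = [11,11,10,10,11,10,10,10,12,12,11]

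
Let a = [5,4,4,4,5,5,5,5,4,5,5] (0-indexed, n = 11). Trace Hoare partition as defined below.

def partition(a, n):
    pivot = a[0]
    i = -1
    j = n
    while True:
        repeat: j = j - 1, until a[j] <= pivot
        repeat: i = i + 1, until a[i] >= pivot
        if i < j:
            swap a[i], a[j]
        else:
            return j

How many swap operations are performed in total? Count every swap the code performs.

pivot=5
j stops at 10 (5), i stops at 0 (5); swap ⇒ [5,4,4,4,5,5,5,5,4,5,5]
j stops at 9 (5), i stops at 4 (5); swap ⇒ [5,4,4,4,5,5,5,5,4,5,5]
j stops at 8 (4), i stops at 5 (5); swap ⇒ [5,4,4,4,5,4,5,5,5,5,5]
j stops at 7 (5), i stops at 6 (5); swap ⇒ [5,4,4,4,5,4,5,5,5,5,5]
j stops at 6, i stops at 7; i≥j ⇒ return 6. a=[5,4,4,4,5,4,5,5,5,5,5]

4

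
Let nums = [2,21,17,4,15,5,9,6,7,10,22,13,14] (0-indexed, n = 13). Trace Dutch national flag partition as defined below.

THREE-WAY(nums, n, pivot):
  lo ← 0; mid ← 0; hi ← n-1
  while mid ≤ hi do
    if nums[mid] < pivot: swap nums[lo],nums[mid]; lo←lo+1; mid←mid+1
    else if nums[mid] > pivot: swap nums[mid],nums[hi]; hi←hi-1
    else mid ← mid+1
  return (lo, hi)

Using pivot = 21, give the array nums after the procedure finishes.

[2,17,4,15,5,9,6,7,10,14,13,21,22]

pivot = 21; lo=0, mid=0, hi=12
nums[mid]=2<21: swap nums[0],nums[0]; lo=1,mid=1 → [2,21,17,4,15,5,9,6,7,10,22,13,14]
nums[mid]=21=21: mid=2
nums[mid]=17<21: swap nums[1],nums[2]; lo=2,mid=3 → [2,17,21,4,15,5,9,6,7,10,22,13,14]
nums[mid]=4<21: swap nums[2],nums[3]; lo=3,mid=4 → [2,17,4,21,15,5,9,6,7,10,22,13,14]
nums[mid]=15<21: swap nums[3],nums[4]; lo=4,mid=5 → [2,17,4,15,21,5,9,6,7,10,22,13,14]
nums[mid]=5<21: swap nums[4],nums[5]; lo=5,mid=6 → [2,17,4,15,5,21,9,6,7,10,22,13,14]
nums[mid]=9<21: swap nums[5],nums[6]; lo=6,mid=7 → [2,17,4,15,5,9,21,6,7,10,22,13,14]
nums[mid]=6<21: swap nums[6],nums[7]; lo=7,mid=8 → [2,17,4,15,5,9,6,21,7,10,22,13,14]
nums[mid]=7<21: swap nums[7],nums[8]; lo=8,mid=9 → [2,17,4,15,5,9,6,7,21,10,22,13,14]
nums[mid]=10<21: swap nums[8],nums[9]; lo=9,mid=10 → [2,17,4,15,5,9,6,7,10,21,22,13,14]
nums[mid]=22>21: swap nums[10],nums[12]; hi=11 → [2,17,4,15,5,9,6,7,10,21,14,13,22]
nums[mid]=14<21: swap nums[9],nums[10]; lo=10,mid=11 → [2,17,4,15,5,9,6,7,10,14,21,13,22]
nums[mid]=13<21: swap nums[10],nums[11]; lo=11,mid=12 → [2,17,4,15,5,9,6,7,10,14,13,21,22]
end: lo=11, hi=11; nums = [2,17,4,15,5,9,6,7,10,14,13,21,22]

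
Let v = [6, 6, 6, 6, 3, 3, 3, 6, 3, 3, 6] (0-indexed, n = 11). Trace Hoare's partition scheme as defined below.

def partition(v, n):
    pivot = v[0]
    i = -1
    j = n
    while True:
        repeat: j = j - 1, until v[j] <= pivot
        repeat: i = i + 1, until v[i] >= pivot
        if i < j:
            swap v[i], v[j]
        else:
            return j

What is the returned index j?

pivot = v[0] = 6; i = -1, j = 11
j→10 (v[10]=6≤6), i→0 (v[0]=6≥6); i<j, swap → [6, 6, 6, 6, 3, 3, 3, 6, 3, 3, 6]
j→9 (v[9]=3≤6), i→1 (v[1]=6≥6); i<j, swap → [6, 3, 6, 6, 3, 3, 3, 6, 3, 6, 6]
j→8 (v[8]=3≤6), i→2 (v[2]=6≥6); i<j, swap → [6, 3, 3, 6, 3, 3, 3, 6, 6, 6, 6]
j→7 (v[7]=6≤6), i→3 (v[3]=6≥6); i<j, swap → [6, 3, 3, 6, 3, 3, 3, 6, 6, 6, 6]
j→6, i→7; i≥j, return j=6. v = [6, 3, 3, 6, 3, 3, 3, 6, 6, 6, 6]

6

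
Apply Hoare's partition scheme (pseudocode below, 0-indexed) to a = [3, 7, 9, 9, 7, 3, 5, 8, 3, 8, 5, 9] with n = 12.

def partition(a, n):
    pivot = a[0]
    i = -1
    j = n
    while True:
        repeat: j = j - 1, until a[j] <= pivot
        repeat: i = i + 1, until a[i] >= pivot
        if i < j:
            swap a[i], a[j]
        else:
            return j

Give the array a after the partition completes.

[3, 3, 9, 9, 7, 7, 5, 8, 3, 8, 5, 9]

pivot = a[0] = 3; i = -1, j = 12
j→8 (a[8]=3≤3), i→0 (a[0]=3≥3); i<j, swap → [3, 7, 9, 9, 7, 3, 5, 8, 3, 8, 5, 9]
j→5 (a[5]=3≤3), i→1 (a[1]=7≥3); i<j, swap → [3, 3, 9, 9, 7, 7, 5, 8, 3, 8, 5, 9]
j→1, i→2; i≥j, return j=1. a = [3, 3, 9, 9, 7, 7, 5, 8, 3, 8, 5, 9]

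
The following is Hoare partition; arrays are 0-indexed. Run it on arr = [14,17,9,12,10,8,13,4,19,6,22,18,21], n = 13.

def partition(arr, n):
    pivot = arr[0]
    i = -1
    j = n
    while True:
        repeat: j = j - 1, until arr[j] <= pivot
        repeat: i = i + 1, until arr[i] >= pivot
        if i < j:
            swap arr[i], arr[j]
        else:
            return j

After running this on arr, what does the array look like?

[6,4,9,12,10,8,13,17,19,14,22,18,21]

pivot = arr[0] = 14; i = -1, j = 13
j→9 (arr[9]=6≤14), i→0 (arr[0]=14≥14); i<j, swap → [6,17,9,12,10,8,13,4,19,14,22,18,21]
j→7 (arr[7]=4≤14), i→1 (arr[1]=17≥14); i<j, swap → [6,4,9,12,10,8,13,17,19,14,22,18,21]
j→6, i→7; i≥j, return j=6. arr = [6,4,9,12,10,8,13,17,19,14,22,18,21]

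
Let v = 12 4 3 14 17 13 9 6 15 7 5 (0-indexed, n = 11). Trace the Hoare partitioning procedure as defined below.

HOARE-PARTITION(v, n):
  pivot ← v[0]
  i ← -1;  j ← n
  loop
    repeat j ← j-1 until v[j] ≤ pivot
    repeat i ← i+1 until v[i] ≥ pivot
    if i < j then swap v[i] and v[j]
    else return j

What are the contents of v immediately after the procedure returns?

5 4 3 7 6 9 13 17 15 14 12

pivot = v[0] = 12; i = -1, j = 11
j→10 (v[10]=5≤12), i→0 (v[0]=12≥12); i<j, swap → 5 4 3 14 17 13 9 6 15 7 12
j→9 (v[9]=7≤12), i→3 (v[3]=14≥12); i<j, swap → 5 4 3 7 17 13 9 6 15 14 12
j→7 (v[7]=6≤12), i→4 (v[4]=17≥12); i<j, swap → 5 4 3 7 6 13 9 17 15 14 12
j→6 (v[6]=9≤12), i→5 (v[5]=13≥12); i<j, swap → 5 4 3 7 6 9 13 17 15 14 12
j→5, i→6; i≥j, return j=5. v = 5 4 3 7 6 9 13 17 15 14 12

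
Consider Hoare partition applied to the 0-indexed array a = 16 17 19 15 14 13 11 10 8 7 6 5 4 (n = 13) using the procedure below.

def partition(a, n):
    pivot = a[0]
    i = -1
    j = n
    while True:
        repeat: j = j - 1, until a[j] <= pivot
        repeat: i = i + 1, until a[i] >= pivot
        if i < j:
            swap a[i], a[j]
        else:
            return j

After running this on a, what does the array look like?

4 5 6 15 14 13 11 10 8 7 19 17 16

pivot=16
j stops at 12 (4), i stops at 0 (16); swap ⇒ 4 17 19 15 14 13 11 10 8 7 6 5 16
j stops at 11 (5), i stops at 1 (17); swap ⇒ 4 5 19 15 14 13 11 10 8 7 6 17 16
j stops at 10 (6), i stops at 2 (19); swap ⇒ 4 5 6 15 14 13 11 10 8 7 19 17 16
j stops at 9, i stops at 10; i≥j ⇒ return 9. a=4 5 6 15 14 13 11 10 8 7 19 17 16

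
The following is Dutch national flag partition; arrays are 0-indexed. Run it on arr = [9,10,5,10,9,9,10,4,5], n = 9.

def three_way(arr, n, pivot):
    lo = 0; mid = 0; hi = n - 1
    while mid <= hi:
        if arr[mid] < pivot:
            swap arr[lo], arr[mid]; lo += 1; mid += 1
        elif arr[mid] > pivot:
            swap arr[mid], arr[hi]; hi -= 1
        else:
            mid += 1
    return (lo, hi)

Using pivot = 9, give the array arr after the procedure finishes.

pivot = 9; lo=0, mid=0, hi=8
arr[mid]=9=9: mid=1
arr[mid]=10>9: swap arr[1],arr[8]; hi=7 → [9,5,5,10,9,9,10,4,10]
arr[mid]=5<9: swap arr[0],arr[1]; lo=1,mid=2 → [5,9,5,10,9,9,10,4,10]
arr[mid]=5<9: swap arr[1],arr[2]; lo=2,mid=3 → [5,5,9,10,9,9,10,4,10]
arr[mid]=10>9: swap arr[3],arr[7]; hi=6 → [5,5,9,4,9,9,10,10,10]
arr[mid]=4<9: swap arr[2],arr[3]; lo=3,mid=4 → [5,5,4,9,9,9,10,10,10]
arr[mid]=9=9: mid=5
arr[mid]=9=9: mid=6
arr[mid]=10>9: swap arr[6],arr[6]; hi=5 → [5,5,4,9,9,9,10,10,10]
end: lo=3, hi=5; arr = [5,5,4,9,9,9,10,10,10]

[5,5,4,9,9,9,10,10,10]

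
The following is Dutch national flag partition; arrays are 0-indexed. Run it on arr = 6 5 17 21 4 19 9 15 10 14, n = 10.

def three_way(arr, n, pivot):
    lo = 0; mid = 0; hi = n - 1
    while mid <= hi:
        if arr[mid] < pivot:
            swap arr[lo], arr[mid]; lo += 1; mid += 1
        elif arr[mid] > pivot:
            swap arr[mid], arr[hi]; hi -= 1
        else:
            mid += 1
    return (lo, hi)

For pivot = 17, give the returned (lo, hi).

(7, 7)

pivot = 17; lo=0, mid=0, hi=9
arr[mid]=6<17: swap arr[0],arr[0]; lo=1,mid=1 → 6 5 17 21 4 19 9 15 10 14
arr[mid]=5<17: swap arr[1],arr[1]; lo=2,mid=2 → 6 5 17 21 4 19 9 15 10 14
arr[mid]=17=17: mid=3
arr[mid]=21>17: swap arr[3],arr[9]; hi=8 → 6 5 17 14 4 19 9 15 10 21
arr[mid]=14<17: swap arr[2],arr[3]; lo=3,mid=4 → 6 5 14 17 4 19 9 15 10 21
arr[mid]=4<17: swap arr[3],arr[4]; lo=4,mid=5 → 6 5 14 4 17 19 9 15 10 21
arr[mid]=19>17: swap arr[5],arr[8]; hi=7 → 6 5 14 4 17 10 9 15 19 21
arr[mid]=10<17: swap arr[4],arr[5]; lo=5,mid=6 → 6 5 14 4 10 17 9 15 19 21
arr[mid]=9<17: swap arr[5],arr[6]; lo=6,mid=7 → 6 5 14 4 10 9 17 15 19 21
arr[mid]=15<17: swap arr[6],arr[7]; lo=7,mid=8 → 6 5 14 4 10 9 15 17 19 21
end: lo=7, hi=7; arr = 6 5 14 4 10 9 15 17 19 21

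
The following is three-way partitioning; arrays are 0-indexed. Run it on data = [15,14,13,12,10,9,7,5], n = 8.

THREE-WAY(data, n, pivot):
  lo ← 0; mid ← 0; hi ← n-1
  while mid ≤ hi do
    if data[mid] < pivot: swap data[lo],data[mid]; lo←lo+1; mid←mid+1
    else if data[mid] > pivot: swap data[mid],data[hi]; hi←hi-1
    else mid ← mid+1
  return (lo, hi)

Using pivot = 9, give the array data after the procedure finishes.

[5,7,9,10,12,13,14,15]

pivot = 9; lo=0, mid=0, hi=7
data[mid]=15>9: swap data[0],data[7]; hi=6 → [5,14,13,12,10,9,7,15]
data[mid]=5<9: swap data[0],data[0]; lo=1,mid=1 → [5,14,13,12,10,9,7,15]
data[mid]=14>9: swap data[1],data[6]; hi=5 → [5,7,13,12,10,9,14,15]
data[mid]=7<9: swap data[1],data[1]; lo=2,mid=2 → [5,7,13,12,10,9,14,15]
data[mid]=13>9: swap data[2],data[5]; hi=4 → [5,7,9,12,10,13,14,15]
data[mid]=9=9: mid=3
data[mid]=12>9: swap data[3],data[4]; hi=3 → [5,7,9,10,12,13,14,15]
data[mid]=10>9: swap data[3],data[3]; hi=2 → [5,7,9,10,12,13,14,15]
end: lo=2, hi=2; data = [5,7,9,10,12,13,14,15]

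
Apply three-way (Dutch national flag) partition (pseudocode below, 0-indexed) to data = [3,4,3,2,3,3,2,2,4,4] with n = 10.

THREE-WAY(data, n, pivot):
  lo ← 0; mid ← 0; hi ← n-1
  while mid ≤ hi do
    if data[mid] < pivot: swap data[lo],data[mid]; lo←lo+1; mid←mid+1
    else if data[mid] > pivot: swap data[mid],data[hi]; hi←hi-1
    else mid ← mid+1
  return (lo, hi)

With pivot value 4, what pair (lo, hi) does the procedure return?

(7, 9)

pivot = 4; lo=0, mid=0, hi=9
data[mid]=3<4: swap data[0],data[0]; lo=1,mid=1 → [3,4,3,2,3,3,2,2,4,4]
data[mid]=4=4: mid=2
data[mid]=3<4: swap data[1],data[2]; lo=2,mid=3 → [3,3,4,2,3,3,2,2,4,4]
data[mid]=2<4: swap data[2],data[3]; lo=3,mid=4 → [3,3,2,4,3,3,2,2,4,4]
data[mid]=3<4: swap data[3],data[4]; lo=4,mid=5 → [3,3,2,3,4,3,2,2,4,4]
data[mid]=3<4: swap data[4],data[5]; lo=5,mid=6 → [3,3,2,3,3,4,2,2,4,4]
data[mid]=2<4: swap data[5],data[6]; lo=6,mid=7 → [3,3,2,3,3,2,4,2,4,4]
data[mid]=2<4: swap data[6],data[7]; lo=7,mid=8 → [3,3,2,3,3,2,2,4,4,4]
data[mid]=4=4: mid=9
data[mid]=4=4: mid=10
end: lo=7, hi=9; data = [3,3,2,3,3,2,2,4,4,4]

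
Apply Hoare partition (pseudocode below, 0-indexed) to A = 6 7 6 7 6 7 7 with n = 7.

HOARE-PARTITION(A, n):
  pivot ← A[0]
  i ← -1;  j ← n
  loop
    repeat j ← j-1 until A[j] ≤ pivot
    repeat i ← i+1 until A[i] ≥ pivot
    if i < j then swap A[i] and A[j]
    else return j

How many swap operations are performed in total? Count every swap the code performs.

pivot = A[0] = 6; i = -1, j = 7
j→4 (A[4]=6≤6), i→0 (A[0]=6≥6); i<j, swap → 6 7 6 7 6 7 7
j→2 (A[2]=6≤6), i→1 (A[1]=7≥6); i<j, swap → 6 6 7 7 6 7 7
j→1, i→2; i≥j, return j=1. A = 6 6 7 7 6 7 7

2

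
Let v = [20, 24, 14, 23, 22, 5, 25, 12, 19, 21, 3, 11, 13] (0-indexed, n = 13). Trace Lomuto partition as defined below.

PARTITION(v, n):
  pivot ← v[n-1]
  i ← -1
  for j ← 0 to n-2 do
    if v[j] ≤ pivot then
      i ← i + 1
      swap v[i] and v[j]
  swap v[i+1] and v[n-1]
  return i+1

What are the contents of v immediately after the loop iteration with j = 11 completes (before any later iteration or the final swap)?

[5, 12, 3, 11, 22, 20, 25, 24, 19, 21, 14, 23, 13]

pivot = v[12] = 13; i = -1
j=0: v[0]=20 > 13 → no swap
j=1: v[1]=24 > 13 → no swap
j=2: v[2]=14 > 13 → no swap
j=3: v[3]=23 > 13 → no swap
j=4: v[4]=22 > 13 → no swap
j=5: v[5]=5 ≤ 13 → i=0, swap v[0],v[5] → [5, 24, 14, 23, 22, 20, 25, 12, 19, 21, 3, 11, 13]
j=6: v[6]=25 > 13 → no swap
j=7: v[7]=12 ≤ 13 → i=1, swap v[1],v[7] → [5, 12, 14, 23, 22, 20, 25, 24, 19, 21, 3, 11, 13]
j=8: v[8]=19 > 13 → no swap
j=9: v[9]=21 > 13 → no swap
j=10: v[10]=3 ≤ 13 → i=2, swap v[2],v[10] → [5, 12, 3, 23, 22, 20, 25, 24, 19, 21, 14, 11, 13]
j=11: v[11]=11 ≤ 13 → i=3, swap v[3],v[11] → [5, 12, 3, 11, 22, 20, 25, 24, 19, 21, 14, 23, 13]
(after j=11) v = [5, 12, 3, 11, 22, 20, 25, 24, 19, 21, 14, 23, 13]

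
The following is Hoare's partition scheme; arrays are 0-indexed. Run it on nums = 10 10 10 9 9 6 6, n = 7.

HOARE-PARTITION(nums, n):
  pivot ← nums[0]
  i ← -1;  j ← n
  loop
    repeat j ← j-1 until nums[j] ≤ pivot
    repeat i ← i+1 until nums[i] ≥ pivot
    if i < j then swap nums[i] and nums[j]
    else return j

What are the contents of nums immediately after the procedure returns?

pivot=10
j stops at 6 (6), i stops at 0 (10); swap ⇒ 6 10 10 9 9 6 10
j stops at 5 (6), i stops at 1 (10); swap ⇒ 6 6 10 9 9 10 10
j stops at 4 (9), i stops at 2 (10); swap ⇒ 6 6 9 9 10 10 10
j stops at 3, i stops at 4; i≥j ⇒ return 3. nums=6 6 9 9 10 10 10

6 6 9 9 10 10 10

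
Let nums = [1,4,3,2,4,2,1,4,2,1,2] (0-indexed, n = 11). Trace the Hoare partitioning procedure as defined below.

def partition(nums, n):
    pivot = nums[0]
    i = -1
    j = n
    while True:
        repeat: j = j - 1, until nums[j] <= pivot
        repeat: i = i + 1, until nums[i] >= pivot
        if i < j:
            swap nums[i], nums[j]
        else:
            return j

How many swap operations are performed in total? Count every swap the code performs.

2

pivot=1
j stops at 9 (1), i stops at 0 (1); swap ⇒ [1,4,3,2,4,2,1,4,2,1,2]
j stops at 6 (1), i stops at 1 (4); swap ⇒ [1,1,3,2,4,2,4,4,2,1,2]
j stops at 1, i stops at 2; i≥j ⇒ return 1. nums=[1,1,3,2,4,2,4,4,2,1,2]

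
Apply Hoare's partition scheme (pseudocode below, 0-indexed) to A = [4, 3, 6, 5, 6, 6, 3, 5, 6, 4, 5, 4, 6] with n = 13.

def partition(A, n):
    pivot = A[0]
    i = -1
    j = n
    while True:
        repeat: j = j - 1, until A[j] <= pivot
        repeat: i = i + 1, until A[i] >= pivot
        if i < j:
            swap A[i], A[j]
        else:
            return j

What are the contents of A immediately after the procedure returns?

pivot=4
j stops at 11 (4), i stops at 0 (4); swap ⇒ [4, 3, 6, 5, 6, 6, 3, 5, 6, 4, 5, 4, 6]
j stops at 9 (4), i stops at 2 (6); swap ⇒ [4, 3, 4, 5, 6, 6, 3, 5, 6, 6, 5, 4, 6]
j stops at 6 (3), i stops at 3 (5); swap ⇒ [4, 3, 4, 3, 6, 6, 5, 5, 6, 6, 5, 4, 6]
j stops at 3, i stops at 4; i≥j ⇒ return 3. A=[4, 3, 4, 3, 6, 6, 5, 5, 6, 6, 5, 4, 6]

[4, 3, 4, 3, 6, 6, 5, 5, 6, 6, 5, 4, 6]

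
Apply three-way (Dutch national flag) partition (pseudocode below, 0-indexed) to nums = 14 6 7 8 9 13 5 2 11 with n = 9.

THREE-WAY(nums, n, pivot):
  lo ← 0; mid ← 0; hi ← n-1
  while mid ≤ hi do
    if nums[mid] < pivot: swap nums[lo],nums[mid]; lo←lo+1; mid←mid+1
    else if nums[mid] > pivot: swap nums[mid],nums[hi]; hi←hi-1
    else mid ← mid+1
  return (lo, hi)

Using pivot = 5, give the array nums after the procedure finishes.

2 5 8 9 13 7 6 11 14

lo=0 mid=0 hi=8
14>5: swap(0,8), hi=7 ⇒ 11 6 7 8 9 13 5 2 14
11>5: swap(0,7), hi=6 ⇒ 2 6 7 8 9 13 5 11 14
2<5: swap(0,0), lo=1 mid=1 ⇒ 2 6 7 8 9 13 5 11 14
6>5: swap(1,6), hi=5 ⇒ 2 5 7 8 9 13 6 11 14
5=5: mid=2
7>5: swap(2,5), hi=4 ⇒ 2 5 13 8 9 7 6 11 14
13>5: swap(2,4), hi=3 ⇒ 2 5 9 8 13 7 6 11 14
9>5: swap(2,3), hi=2 ⇒ 2 5 8 9 13 7 6 11 14
8>5: swap(2,2), hi=1 ⇒ 2 5 8 9 13 7 6 11 14
done. lo=1 hi=1; nums=2 5 8 9 13 7 6 11 14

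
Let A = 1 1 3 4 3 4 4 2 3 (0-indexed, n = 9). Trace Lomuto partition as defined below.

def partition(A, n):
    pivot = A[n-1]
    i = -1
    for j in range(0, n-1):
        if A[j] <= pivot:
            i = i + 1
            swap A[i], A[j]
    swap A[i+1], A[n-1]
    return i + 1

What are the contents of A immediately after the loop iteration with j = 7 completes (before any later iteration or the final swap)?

pivot = A[8] = 3; i = -1
j=0: A[0]=1 ≤ 3 → i=0, swap A[0],A[0] (no change) → 1 1 3 4 3 4 4 2 3
j=1: A[1]=1 ≤ 3 → i=1, swap A[1],A[1] (no change) → 1 1 3 4 3 4 4 2 3
j=2: A[2]=3 ≤ 3 → i=2, swap A[2],A[2] (no change) → 1 1 3 4 3 4 4 2 3
j=3: A[3]=4 > 3 → no swap
j=4: A[4]=3 ≤ 3 → i=3, swap A[3],A[4] → 1 1 3 3 4 4 4 2 3
j=5: A[5]=4 > 3 → no swap
j=6: A[6]=4 > 3 → no swap
j=7: A[7]=2 ≤ 3 → i=4, swap A[4],A[7] → 1 1 3 3 2 4 4 4 3
(after j=7) A = 1 1 3 3 2 4 4 4 3

1 1 3 3 2 4 4 4 3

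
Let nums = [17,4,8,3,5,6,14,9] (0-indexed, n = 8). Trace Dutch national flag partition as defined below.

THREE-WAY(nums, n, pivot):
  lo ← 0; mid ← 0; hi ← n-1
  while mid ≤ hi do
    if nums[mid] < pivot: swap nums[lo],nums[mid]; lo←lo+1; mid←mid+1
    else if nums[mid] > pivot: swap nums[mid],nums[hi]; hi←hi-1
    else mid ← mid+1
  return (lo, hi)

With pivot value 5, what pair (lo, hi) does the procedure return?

(2, 2)

lo=0 mid=0 hi=7
17>5: swap(0,7), hi=6 ⇒ [9,4,8,3,5,6,14,17]
9>5: swap(0,6), hi=5 ⇒ [14,4,8,3,5,6,9,17]
14>5: swap(0,5), hi=4 ⇒ [6,4,8,3,5,14,9,17]
6>5: swap(0,4), hi=3 ⇒ [5,4,8,3,6,14,9,17]
5=5: mid=1
4<5: swap(0,1), lo=1 mid=2 ⇒ [4,5,8,3,6,14,9,17]
8>5: swap(2,3), hi=2 ⇒ [4,5,3,8,6,14,9,17]
3<5: swap(1,2), lo=2 mid=3 ⇒ [4,3,5,8,6,14,9,17]
done. lo=2 hi=2; nums=[4,3,5,8,6,14,9,17]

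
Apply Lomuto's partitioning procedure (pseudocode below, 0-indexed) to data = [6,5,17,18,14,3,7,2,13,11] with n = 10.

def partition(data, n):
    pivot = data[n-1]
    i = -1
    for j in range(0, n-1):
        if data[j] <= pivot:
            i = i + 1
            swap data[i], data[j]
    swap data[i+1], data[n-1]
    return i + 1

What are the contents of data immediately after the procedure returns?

pivot = data[9] = 11; i = -1
j=0: data[0]=6 ≤ 11 → i=0, swap data[0],data[0] (no change) → [6,5,17,18,14,3,7,2,13,11]
j=1: data[1]=5 ≤ 11 → i=1, swap data[1],data[1] (no change) → [6,5,17,18,14,3,7,2,13,11]
j=2: data[2]=17 > 11 → no swap
j=3: data[3]=18 > 11 → no swap
j=4: data[4]=14 > 11 → no swap
j=5: data[5]=3 ≤ 11 → i=2, swap data[2],data[5] → [6,5,3,18,14,17,7,2,13,11]
j=6: data[6]=7 ≤ 11 → i=3, swap data[3],data[6] → [6,5,3,7,14,17,18,2,13,11]
j=7: data[7]=2 ≤ 11 → i=4, swap data[4],data[7] → [6,5,3,7,2,17,18,14,13,11]
j=8: data[8]=13 > 11 → no swap
final swap data[5],data[9] → [6,5,3,7,2,11,18,14,13,17]; return 5

[6,5,3,7,2,11,18,14,13,17]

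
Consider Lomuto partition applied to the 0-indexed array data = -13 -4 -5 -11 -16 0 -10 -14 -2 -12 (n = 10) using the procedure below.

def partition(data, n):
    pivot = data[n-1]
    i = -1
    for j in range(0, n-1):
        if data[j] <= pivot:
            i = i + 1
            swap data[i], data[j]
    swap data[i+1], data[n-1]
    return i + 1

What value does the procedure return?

pivot = data[9] = -12; i = -1
j=0: data[0]=-13 ≤ -12 → i=0, swap data[0],data[0] (no change) → -13 -4 -5 -11 -16 0 -10 -14 -2 -12
j=1: data[1]=-4 > -12 → no swap
j=2: data[2]=-5 > -12 → no swap
j=3: data[3]=-11 > -12 → no swap
j=4: data[4]=-16 ≤ -12 → i=1, swap data[1],data[4] → -13 -16 -5 -11 -4 0 -10 -14 -2 -12
j=5: data[5]=0 > -12 → no swap
j=6: data[6]=-10 > -12 → no swap
j=7: data[7]=-14 ≤ -12 → i=2, swap data[2],data[7] → -13 -16 -14 -11 -4 0 -10 -5 -2 -12
j=8: data[8]=-2 > -12 → no swap
final swap data[3],data[9] → -13 -16 -14 -12 -4 0 -10 -5 -2 -11; return 3

3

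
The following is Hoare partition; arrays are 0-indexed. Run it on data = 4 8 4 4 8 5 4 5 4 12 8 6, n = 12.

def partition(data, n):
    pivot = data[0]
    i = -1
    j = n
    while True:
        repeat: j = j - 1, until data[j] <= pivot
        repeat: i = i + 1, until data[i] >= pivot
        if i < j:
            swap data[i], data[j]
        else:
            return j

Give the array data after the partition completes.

4 4 4 4 8 5 8 5 4 12 8 6

pivot = data[0] = 4; i = -1, j = 12
j→8 (data[8]=4≤4), i→0 (data[0]=4≥4); i<j, swap → 4 8 4 4 8 5 4 5 4 12 8 6
j→6 (data[6]=4≤4), i→1 (data[1]=8≥4); i<j, swap → 4 4 4 4 8 5 8 5 4 12 8 6
j→3 (data[3]=4≤4), i→2 (data[2]=4≥4); i<j, swap → 4 4 4 4 8 5 8 5 4 12 8 6
j→2, i→3; i≥j, return j=2. data = 4 4 4 4 8 5 8 5 4 12 8 6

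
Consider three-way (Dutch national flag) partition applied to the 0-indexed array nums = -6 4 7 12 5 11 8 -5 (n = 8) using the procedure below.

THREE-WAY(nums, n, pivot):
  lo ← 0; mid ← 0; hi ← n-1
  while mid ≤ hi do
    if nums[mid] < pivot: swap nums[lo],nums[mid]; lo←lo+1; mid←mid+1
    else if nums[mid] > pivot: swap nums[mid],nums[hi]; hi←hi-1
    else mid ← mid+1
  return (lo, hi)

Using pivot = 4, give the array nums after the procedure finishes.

-6 -5 4 5 11 8 12 7

pivot = 4; lo=0, mid=0, hi=7
nums[mid]=-6<4: swap nums[0],nums[0]; lo=1,mid=1 → -6 4 7 12 5 11 8 -5
nums[mid]=4=4: mid=2
nums[mid]=7>4: swap nums[2],nums[7]; hi=6 → -6 4 -5 12 5 11 8 7
nums[mid]=-5<4: swap nums[1],nums[2]; lo=2,mid=3 → -6 -5 4 12 5 11 8 7
nums[mid]=12>4: swap nums[3],nums[6]; hi=5 → -6 -5 4 8 5 11 12 7
nums[mid]=8>4: swap nums[3],nums[5]; hi=4 → -6 -5 4 11 5 8 12 7
nums[mid]=11>4: swap nums[3],nums[4]; hi=3 → -6 -5 4 5 11 8 12 7
nums[mid]=5>4: swap nums[3],nums[3]; hi=2 → -6 -5 4 5 11 8 12 7
end: lo=2, hi=2; nums = -6 -5 4 5 11 8 12 7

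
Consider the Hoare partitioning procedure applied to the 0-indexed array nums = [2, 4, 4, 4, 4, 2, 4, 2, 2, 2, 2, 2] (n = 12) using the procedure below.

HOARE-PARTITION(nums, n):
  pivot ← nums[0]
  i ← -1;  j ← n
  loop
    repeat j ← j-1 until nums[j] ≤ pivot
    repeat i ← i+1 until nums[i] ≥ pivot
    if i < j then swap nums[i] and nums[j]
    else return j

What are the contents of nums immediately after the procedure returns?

pivot = nums[0] = 2; i = -1, j = 12
j→11 (nums[11]=2≤2), i→0 (nums[0]=2≥2); i<j, swap → [2, 4, 4, 4, 4, 2, 4, 2, 2, 2, 2, 2]
j→10 (nums[10]=2≤2), i→1 (nums[1]=4≥2); i<j, swap → [2, 2, 4, 4, 4, 2, 4, 2, 2, 2, 4, 2]
j→9 (nums[9]=2≤2), i→2 (nums[2]=4≥2); i<j, swap → [2, 2, 2, 4, 4, 2, 4, 2, 2, 4, 4, 2]
j→8 (nums[8]=2≤2), i→3 (nums[3]=4≥2); i<j, swap → [2, 2, 2, 2, 4, 2, 4, 2, 4, 4, 4, 2]
j→7 (nums[7]=2≤2), i→4 (nums[4]=4≥2); i<j, swap → [2, 2, 2, 2, 2, 2, 4, 4, 4, 4, 4, 2]
j→5, i→5; i≥j, return j=5. nums = [2, 2, 2, 2, 2, 2, 4, 4, 4, 4, 4, 2]

[2, 2, 2, 2, 2, 2, 4, 4, 4, 4, 4, 2]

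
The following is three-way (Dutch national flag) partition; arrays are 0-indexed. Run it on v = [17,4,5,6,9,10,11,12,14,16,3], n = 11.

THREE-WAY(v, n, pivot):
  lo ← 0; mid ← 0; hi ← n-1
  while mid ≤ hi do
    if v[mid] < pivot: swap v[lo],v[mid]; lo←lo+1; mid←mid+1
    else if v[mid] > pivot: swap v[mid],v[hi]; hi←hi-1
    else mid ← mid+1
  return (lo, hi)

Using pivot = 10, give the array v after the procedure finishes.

lo=0 mid=0 hi=10
17>10: swap(0,10), hi=9 ⇒ [3,4,5,6,9,10,11,12,14,16,17]
3<10: swap(0,0), lo=1 mid=1 ⇒ [3,4,5,6,9,10,11,12,14,16,17]
4<10: swap(1,1), lo=2 mid=2 ⇒ [3,4,5,6,9,10,11,12,14,16,17]
5<10: swap(2,2), lo=3 mid=3 ⇒ [3,4,5,6,9,10,11,12,14,16,17]
6<10: swap(3,3), lo=4 mid=4 ⇒ [3,4,5,6,9,10,11,12,14,16,17]
9<10: swap(4,4), lo=5 mid=5 ⇒ [3,4,5,6,9,10,11,12,14,16,17]
10=10: mid=6
11>10: swap(6,9), hi=8 ⇒ [3,4,5,6,9,10,16,12,14,11,17]
16>10: swap(6,8), hi=7 ⇒ [3,4,5,6,9,10,14,12,16,11,17]
14>10: swap(6,7), hi=6 ⇒ [3,4,5,6,9,10,12,14,16,11,17]
12>10: swap(6,6), hi=5 ⇒ [3,4,5,6,9,10,12,14,16,11,17]
done. lo=5 hi=5; v=[3,4,5,6,9,10,12,14,16,11,17]

[3,4,5,6,9,10,12,14,16,11,17]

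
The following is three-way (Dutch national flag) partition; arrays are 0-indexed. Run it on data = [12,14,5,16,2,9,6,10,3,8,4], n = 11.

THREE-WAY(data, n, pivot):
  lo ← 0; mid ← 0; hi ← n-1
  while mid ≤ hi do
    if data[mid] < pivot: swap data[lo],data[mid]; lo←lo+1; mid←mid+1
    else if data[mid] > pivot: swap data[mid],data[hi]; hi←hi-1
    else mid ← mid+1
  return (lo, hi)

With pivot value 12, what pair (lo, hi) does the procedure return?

(8, 8)

lo=0 mid=0 hi=10
12=12: mid=1
14>12: swap(1,10), hi=9 ⇒ [12,4,5,16,2,9,6,10,3,8,14]
4<12: swap(0,1), lo=1 mid=2 ⇒ [4,12,5,16,2,9,6,10,3,8,14]
5<12: swap(1,2), lo=2 mid=3 ⇒ [4,5,12,16,2,9,6,10,3,8,14]
16>12: swap(3,9), hi=8 ⇒ [4,5,12,8,2,9,6,10,3,16,14]
8<12: swap(2,3), lo=3 mid=4 ⇒ [4,5,8,12,2,9,6,10,3,16,14]
2<12: swap(3,4), lo=4 mid=5 ⇒ [4,5,8,2,12,9,6,10,3,16,14]
9<12: swap(4,5), lo=5 mid=6 ⇒ [4,5,8,2,9,12,6,10,3,16,14]
6<12: swap(5,6), lo=6 mid=7 ⇒ [4,5,8,2,9,6,12,10,3,16,14]
10<12: swap(6,7), lo=7 mid=8 ⇒ [4,5,8,2,9,6,10,12,3,16,14]
3<12: swap(7,8), lo=8 mid=9 ⇒ [4,5,8,2,9,6,10,3,12,16,14]
done. lo=8 hi=8; data=[4,5,8,2,9,6,10,3,12,16,14]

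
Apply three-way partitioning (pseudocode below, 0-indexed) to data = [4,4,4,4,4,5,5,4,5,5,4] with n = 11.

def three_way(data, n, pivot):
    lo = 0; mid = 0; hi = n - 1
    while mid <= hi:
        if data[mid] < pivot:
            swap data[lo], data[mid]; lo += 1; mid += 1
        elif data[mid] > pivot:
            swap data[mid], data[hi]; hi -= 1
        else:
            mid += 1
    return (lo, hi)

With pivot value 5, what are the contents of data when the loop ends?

lo=0 mid=0 hi=10
4<5: swap(0,0), lo=1 mid=1 ⇒ [4,4,4,4,4,5,5,4,5,5,4]
4<5: swap(1,1), lo=2 mid=2 ⇒ [4,4,4,4,4,5,5,4,5,5,4]
4<5: swap(2,2), lo=3 mid=3 ⇒ [4,4,4,4,4,5,5,4,5,5,4]
4<5: swap(3,3), lo=4 mid=4 ⇒ [4,4,4,4,4,5,5,4,5,5,4]
4<5: swap(4,4), lo=5 mid=5 ⇒ [4,4,4,4,4,5,5,4,5,5,4]
5=5: mid=6
5=5: mid=7
4<5: swap(5,7), lo=6 mid=8 ⇒ [4,4,4,4,4,4,5,5,5,5,4]
5=5: mid=9
5=5: mid=10
4<5: swap(6,10), lo=7 mid=11 ⇒ [4,4,4,4,4,4,4,5,5,5,5]
done. lo=7 hi=10; data=[4,4,4,4,4,4,4,5,5,5,5]

[4,4,4,4,4,4,4,5,5,5,5]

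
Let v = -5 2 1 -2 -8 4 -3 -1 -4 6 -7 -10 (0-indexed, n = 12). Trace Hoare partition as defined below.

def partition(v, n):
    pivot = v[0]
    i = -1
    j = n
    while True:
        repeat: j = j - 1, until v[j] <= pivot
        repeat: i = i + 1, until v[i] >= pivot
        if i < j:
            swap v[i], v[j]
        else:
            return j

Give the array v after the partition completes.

pivot = v[0] = -5; i = -1, j = 12
j→11 (v[11]=-10≤-5), i→0 (v[0]=-5≥-5); i<j, swap → -10 2 1 -2 -8 4 -3 -1 -4 6 -7 -5
j→10 (v[10]=-7≤-5), i→1 (v[1]=2≥-5); i<j, swap → -10 -7 1 -2 -8 4 -3 -1 -4 6 2 -5
j→4 (v[4]=-8≤-5), i→2 (v[2]=1≥-5); i<j, swap → -10 -7 -8 -2 1 4 -3 -1 -4 6 2 -5
j→2, i→3; i≥j, return j=2. v = -10 -7 -8 -2 1 4 -3 -1 -4 6 2 -5

-10 -7 -8 -2 1 4 -3 -1 -4 6 2 -5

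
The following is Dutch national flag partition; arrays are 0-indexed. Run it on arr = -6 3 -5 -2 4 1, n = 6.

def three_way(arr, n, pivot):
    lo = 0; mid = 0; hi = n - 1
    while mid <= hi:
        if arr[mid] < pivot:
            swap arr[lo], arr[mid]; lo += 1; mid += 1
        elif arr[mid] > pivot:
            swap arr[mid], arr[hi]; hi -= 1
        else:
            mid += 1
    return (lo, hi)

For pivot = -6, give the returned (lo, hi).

(0, 0)

lo=0 mid=0 hi=5
-6=-6: mid=1
3>-6: swap(1,5), hi=4 ⇒ -6 1 -5 -2 4 3
1>-6: swap(1,4), hi=3 ⇒ -6 4 -5 -2 1 3
4>-6: swap(1,3), hi=2 ⇒ -6 -2 -5 4 1 3
-2>-6: swap(1,2), hi=1 ⇒ -6 -5 -2 4 1 3
-5>-6: swap(1,1), hi=0 ⇒ -6 -5 -2 4 1 3
done. lo=0 hi=0; arr=-6 -5 -2 4 1 3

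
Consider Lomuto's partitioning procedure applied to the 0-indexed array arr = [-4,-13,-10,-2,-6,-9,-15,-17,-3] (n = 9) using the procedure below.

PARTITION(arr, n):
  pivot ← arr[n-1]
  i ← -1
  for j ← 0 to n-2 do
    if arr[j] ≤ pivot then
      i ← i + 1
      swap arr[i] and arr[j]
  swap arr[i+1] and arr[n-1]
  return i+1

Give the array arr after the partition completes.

pivot=-3, i=-1
j=0: -4≤-3, i=0, swap(0,0) ⇒ [-4,-13,-10,-2,-6,-9,-15,-17,-3]
j=1: -13≤-3, i=1, swap(1,1) ⇒ [-4,-13,-10,-2,-6,-9,-15,-17,-3]
j=2: -10≤-3, i=2, swap(2,2) ⇒ [-4,-13,-10,-2,-6,-9,-15,-17,-3]
j=3: -2>-3, skip
j=4: -6≤-3, i=3, swap(3,4) ⇒ [-4,-13,-10,-6,-2,-9,-15,-17,-3]
j=5: -9≤-3, i=4, swap(4,5) ⇒ [-4,-13,-10,-6,-9,-2,-15,-17,-3]
j=6: -15≤-3, i=5, swap(5,6) ⇒ [-4,-13,-10,-6,-9,-15,-2,-17,-3]
j=7: -17≤-3, i=6, swap(6,7) ⇒ [-4,-13,-10,-6,-9,-15,-17,-2,-3]
swap(7,8) ⇒ [-4,-13,-10,-6,-9,-15,-17,-3,-2]; return 7

[-4,-13,-10,-6,-9,-15,-17,-3,-2]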